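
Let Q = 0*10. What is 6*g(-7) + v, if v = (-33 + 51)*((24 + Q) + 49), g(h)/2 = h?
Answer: 1230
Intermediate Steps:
Q = 0
g(h) = 2*h
v = 1314 (v = (-33 + 51)*((24 + 0) + 49) = 18*(24 + 49) = 18*73 = 1314)
6*g(-7) + v = 6*(2*(-7)) + 1314 = 6*(-14) + 1314 = -84 + 1314 = 1230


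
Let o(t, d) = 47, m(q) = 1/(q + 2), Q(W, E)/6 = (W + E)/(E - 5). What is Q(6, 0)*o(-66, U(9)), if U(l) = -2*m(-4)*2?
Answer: -1692/5 ≈ -338.40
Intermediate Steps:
Q(W, E) = 6*(E + W)/(-5 + E) (Q(W, E) = 6*((W + E)/(E - 5)) = 6*((E + W)/(-5 + E)) = 6*(E + W)/(-5 + E))
m(q) = 1/(2 + q)
U(l) = 2 (U(l) = -2/(2 - 4)*2 = -2/(-2)*2 = -2*(-½)*2 = 1*2 = 2)
Q(6, 0)*o(-66, U(9)) = (6*(0 + 6)/(-5 + 0))*47 = (6*6/(-5))*47 = (6*(-⅕)*6)*47 = -36/5*47 = -1692/5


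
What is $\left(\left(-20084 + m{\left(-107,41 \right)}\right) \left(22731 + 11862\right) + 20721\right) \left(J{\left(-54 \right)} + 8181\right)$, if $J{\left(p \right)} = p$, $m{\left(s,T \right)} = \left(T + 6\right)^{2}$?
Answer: $-5025161034558$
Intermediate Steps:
$m{\left(s,T \right)} = \left(6 + T\right)^{2}$
$\left(\left(-20084 + m{\left(-107,41 \right)}\right) \left(22731 + 11862\right) + 20721\right) \left(J{\left(-54 \right)} + 8181\right) = \left(\left(-20084 + \left(6 + 41\right)^{2}\right) \left(22731 + 11862\right) + 20721\right) \left(-54 + 8181\right) = \left(\left(-20084 + 47^{2}\right) 34593 + 20721\right) 8127 = \left(\left(-20084 + 2209\right) 34593 + 20721\right) 8127 = \left(\left(-17875\right) 34593 + 20721\right) 8127 = \left(-618349875 + 20721\right) 8127 = \left(-618329154\right) 8127 = -5025161034558$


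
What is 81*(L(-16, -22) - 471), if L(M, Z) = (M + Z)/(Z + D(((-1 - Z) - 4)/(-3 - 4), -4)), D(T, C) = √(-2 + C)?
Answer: -9313137/245 + 1539*I*√6/245 ≈ -38013.0 + 15.387*I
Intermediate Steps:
L(M, Z) = (M + Z)/(Z + I*√6) (L(M, Z) = (M + Z)/(Z + √(-2 - 4)) = (M + Z)/(Z + √(-6)) = (M + Z)/(Z + I*√6))
81*(L(-16, -22) - 471) = 81*((-16 - 22)/(-22 + I*√6) - 471) = 81*(-38/(-22 + I*√6) - 471) = 81*(-471 - 38/(-22 + I*√6)) = -38151 - 3078/(-22 + I*√6)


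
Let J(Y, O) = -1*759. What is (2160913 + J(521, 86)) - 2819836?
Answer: -659682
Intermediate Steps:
J(Y, O) = -759
(2160913 + J(521, 86)) - 2819836 = (2160913 - 759) - 2819836 = 2160154 - 2819836 = -659682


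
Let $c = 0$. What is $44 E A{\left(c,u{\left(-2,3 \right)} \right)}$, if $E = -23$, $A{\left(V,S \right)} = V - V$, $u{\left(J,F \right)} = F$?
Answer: $0$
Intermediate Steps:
$A{\left(V,S \right)} = 0$
$44 E A{\left(c,u{\left(-2,3 \right)} \right)} = 44 \left(-23\right) 0 = \left(-1012\right) 0 = 0$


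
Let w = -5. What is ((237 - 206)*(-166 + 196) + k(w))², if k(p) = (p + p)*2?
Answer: 828100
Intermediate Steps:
k(p) = 4*p (k(p) = (2*p)*2 = 4*p)
((237 - 206)*(-166 + 196) + k(w))² = ((237 - 206)*(-166 + 196) + 4*(-5))² = (31*30 - 20)² = (930 - 20)² = 910² = 828100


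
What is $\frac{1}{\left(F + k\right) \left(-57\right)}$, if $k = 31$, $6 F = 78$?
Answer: $- \frac{1}{2508} \approx -0.00039872$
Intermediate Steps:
$F = 13$ ($F = \frac{1}{6} \cdot 78 = 13$)
$\frac{1}{\left(F + k\right) \left(-57\right)} = \frac{1}{\left(13 + 31\right) \left(-57\right)} = \frac{1}{44 \left(-57\right)} = \frac{1}{-2508} = - \frac{1}{2508}$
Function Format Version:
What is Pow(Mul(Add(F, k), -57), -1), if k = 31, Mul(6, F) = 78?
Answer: Rational(-1, 2508) ≈ -0.00039872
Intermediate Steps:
F = 13 (F = Mul(Rational(1, 6), 78) = 13)
Pow(Mul(Add(F, k), -57), -1) = Pow(Mul(Add(13, 31), -57), -1) = Pow(Mul(44, -57), -1) = Pow(-2508, -1) = Rational(-1, 2508)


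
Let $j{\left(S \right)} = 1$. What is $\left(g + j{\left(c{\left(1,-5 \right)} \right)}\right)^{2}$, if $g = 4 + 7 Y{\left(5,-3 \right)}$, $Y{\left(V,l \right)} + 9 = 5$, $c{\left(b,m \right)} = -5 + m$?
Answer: $529$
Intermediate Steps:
$Y{\left(V,l \right)} = -4$ ($Y{\left(V,l \right)} = -9 + 5 = -4$)
$g = -24$ ($g = 4 + 7 \left(-4\right) = 4 - 28 = -24$)
$\left(g + j{\left(c{\left(1,-5 \right)} \right)}\right)^{2} = \left(-24 + 1\right)^{2} = \left(-23\right)^{2} = 529$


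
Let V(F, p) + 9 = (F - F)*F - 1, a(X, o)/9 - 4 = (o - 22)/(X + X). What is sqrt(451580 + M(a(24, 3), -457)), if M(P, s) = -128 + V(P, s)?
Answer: sqrt(451442) ≈ 671.89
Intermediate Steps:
a(X, o) = 36 + 9*(-22 + o)/(2*X) (a(X, o) = 36 + 9*((o - 22)/(X + X)) = 36 + 9*((-22 + o)/((2*X))) = 36 + 9*((-22 + o)*(1/(2*X))) = 36 + 9*((-22 + o)/(2*X)) = 36 + 9*(-22 + o)/(2*X))
V(F, p) = -10 (V(F, p) = -9 + ((F - F)*F - 1) = -9 + (0*F - 1) = -9 + (0 - 1) = -9 - 1 = -10)
M(P, s) = -138 (M(P, s) = -128 - 10 = -138)
sqrt(451580 + M(a(24, 3), -457)) = sqrt(451580 - 138) = sqrt(451442)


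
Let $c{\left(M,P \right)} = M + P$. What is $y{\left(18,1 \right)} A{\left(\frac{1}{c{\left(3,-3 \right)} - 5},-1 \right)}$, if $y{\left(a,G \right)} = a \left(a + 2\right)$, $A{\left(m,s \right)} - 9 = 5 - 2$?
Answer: $4320$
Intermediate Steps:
$A{\left(m,s \right)} = 12$ ($A{\left(m,s \right)} = 9 + \left(5 - 2\right) = 9 + 3 = 12$)
$y{\left(a,G \right)} = a \left(2 + a\right)$
$y{\left(18,1 \right)} A{\left(\frac{1}{c{\left(3,-3 \right)} - 5},-1 \right)} = 18 \left(2 + 18\right) 12 = 18 \cdot 20 \cdot 12 = 360 \cdot 12 = 4320$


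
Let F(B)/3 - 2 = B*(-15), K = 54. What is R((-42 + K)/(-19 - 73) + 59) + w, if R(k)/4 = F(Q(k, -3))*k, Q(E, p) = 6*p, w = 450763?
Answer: 14787005/23 ≈ 6.4291e+5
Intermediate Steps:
F(B) = 6 - 45*B (F(B) = 6 + 3*(B*(-15)) = 6 + 3*(-15*B) = 6 - 45*B)
R(k) = 3264*k (R(k) = 4*((6 - 270*(-3))*k) = 4*((6 - 45*(-18))*k) = 4*((6 + 810)*k) = 4*(816*k) = 3264*k)
R((-42 + K)/(-19 - 73) + 59) + w = 3264*((-42 + 54)/(-19 - 73) + 59) + 450763 = 3264*(12/(-92) + 59) + 450763 = 3264*(12*(-1/92) + 59) + 450763 = 3264*(-3/23 + 59) + 450763 = 3264*(1354/23) + 450763 = 4419456/23 + 450763 = 14787005/23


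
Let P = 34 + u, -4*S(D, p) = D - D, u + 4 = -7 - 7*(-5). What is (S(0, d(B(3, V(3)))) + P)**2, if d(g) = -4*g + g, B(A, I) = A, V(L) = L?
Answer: 3364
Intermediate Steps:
u = 24 (u = -4 + (-7 - 7*(-5)) = -4 + (-7 + 35) = -4 + 28 = 24)
d(g) = -3*g
S(D, p) = 0 (S(D, p) = -(D - D)/4 = -1/4*0 = 0)
P = 58 (P = 34 + 24 = 58)
(S(0, d(B(3, V(3)))) + P)**2 = (0 + 58)**2 = 58**2 = 3364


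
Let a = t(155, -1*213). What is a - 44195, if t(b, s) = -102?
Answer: -44297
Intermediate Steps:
a = -102
a - 44195 = -102 - 44195 = -44297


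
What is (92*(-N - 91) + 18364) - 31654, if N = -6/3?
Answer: -21478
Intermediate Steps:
N = -2 (N = -6*⅓ = -2)
(92*(-N - 91) + 18364) - 31654 = (92*(-1*(-2) - 91) + 18364) - 31654 = (92*(2 - 91) + 18364) - 31654 = (92*(-89) + 18364) - 31654 = (-8188 + 18364) - 31654 = 10176 - 31654 = -21478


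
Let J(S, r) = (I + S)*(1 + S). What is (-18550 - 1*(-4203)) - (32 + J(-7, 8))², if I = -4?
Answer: -23951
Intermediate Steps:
J(S, r) = (1 + S)*(-4 + S) (J(S, r) = (-4 + S)*(1 + S) = (1 + S)*(-4 + S))
(-18550 - 1*(-4203)) - (32 + J(-7, 8))² = (-18550 - 1*(-4203)) - (32 + (-4 + (-7)² - 3*(-7)))² = (-18550 + 4203) - (32 + (-4 + 49 + 21))² = -14347 - (32 + 66)² = -14347 - 1*98² = -14347 - 1*9604 = -14347 - 9604 = -23951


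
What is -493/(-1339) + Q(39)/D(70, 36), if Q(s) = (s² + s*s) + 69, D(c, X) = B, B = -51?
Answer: -81186/1339 ≈ -60.632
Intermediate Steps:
D(c, X) = -51
Q(s) = 69 + 2*s² (Q(s) = (s² + s²) + 69 = 2*s² + 69 = 69 + 2*s²)
-493/(-1339) + Q(39)/D(70, 36) = -493/(-1339) + (69 + 2*39²)/(-51) = -493*(-1/1339) + (69 + 2*1521)*(-1/51) = 493/1339 + (69 + 3042)*(-1/51) = 493/1339 + 3111*(-1/51) = 493/1339 - 61 = -81186/1339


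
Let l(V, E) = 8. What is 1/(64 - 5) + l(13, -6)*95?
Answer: 44841/59 ≈ 760.02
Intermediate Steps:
1/(64 - 5) + l(13, -6)*95 = 1/(64 - 5) + 8*95 = 1/59 + 760 = 44841/59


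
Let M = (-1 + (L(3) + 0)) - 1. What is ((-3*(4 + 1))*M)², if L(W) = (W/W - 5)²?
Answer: 44100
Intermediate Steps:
L(W) = 16 (L(W) = (1 - 5)² = (-4)² = 16)
M = 14 (M = (-1 + (16 + 0)) - 1 = (-1 + 16) - 1 = 15 - 1 = 14)
((-3*(4 + 1))*M)² = (-3*(4 + 1)*14)² = (-3*5*14)² = (-15*14)² = (-210)² = 44100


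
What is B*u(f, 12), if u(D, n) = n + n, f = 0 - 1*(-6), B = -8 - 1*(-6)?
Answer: -48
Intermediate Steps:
B = -2 (B = -8 + 6 = -2)
f = 6 (f = 0 + 6 = 6)
u(D, n) = 2*n
B*u(f, 12) = -4*12 = -2*24 = -48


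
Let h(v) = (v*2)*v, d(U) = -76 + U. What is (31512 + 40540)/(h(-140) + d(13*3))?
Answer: 72052/39163 ≈ 1.8398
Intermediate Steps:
h(v) = 2*v² (h(v) = (2*v)*v = 2*v²)
(31512 + 40540)/(h(-140) + d(13*3)) = (31512 + 40540)/(2*(-140)² + (-76 + 13*3)) = 72052/(2*19600 + (-76 + 39)) = 72052/(39200 - 37) = 72052/39163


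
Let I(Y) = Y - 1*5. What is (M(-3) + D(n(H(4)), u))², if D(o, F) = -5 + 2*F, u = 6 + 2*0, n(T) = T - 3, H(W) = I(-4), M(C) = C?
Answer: 16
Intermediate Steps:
I(Y) = -5 + Y (I(Y) = Y - 5 = -5 + Y)
H(W) = -9 (H(W) = -5 - 4 = -9)
n(T) = -3 + T
u = 6 (u = 6 + 0 = 6)
(M(-3) + D(n(H(4)), u))² = (-3 + (-5 + 2*6))² = (-3 + (-5 + 12))² = (-3 + 7)² = 4² = 16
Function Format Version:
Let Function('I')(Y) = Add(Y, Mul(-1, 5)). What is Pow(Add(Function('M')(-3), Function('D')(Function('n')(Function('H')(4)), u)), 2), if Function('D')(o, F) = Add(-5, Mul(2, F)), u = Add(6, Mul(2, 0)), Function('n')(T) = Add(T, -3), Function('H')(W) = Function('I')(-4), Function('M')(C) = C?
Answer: 16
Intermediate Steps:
Function('I')(Y) = Add(-5, Y) (Function('I')(Y) = Add(Y, -5) = Add(-5, Y))
Function('H')(W) = -9 (Function('H')(W) = Add(-5, -4) = -9)
Function('n')(T) = Add(-3, T)
u = 6 (u = Add(6, 0) = 6)
Pow(Add(Function('M')(-3), Function('D')(Function('n')(Function('H')(4)), u)), 2) = Pow(Add(-3, Add(-5, Mul(2, 6))), 2) = Pow(Add(-3, Add(-5, 12)), 2) = Pow(Add(-3, 7), 2) = Pow(4, 2) = 16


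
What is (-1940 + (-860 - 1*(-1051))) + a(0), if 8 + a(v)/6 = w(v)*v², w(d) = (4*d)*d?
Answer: -1797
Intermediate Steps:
w(d) = 4*d²
a(v) = -48 + 24*v⁴ (a(v) = -48 + 6*((4*v²)*v²) = -48 + 6*(4*v⁴) = -48 + 24*v⁴)
(-1940 + (-860 - 1*(-1051))) + a(0) = (-1940 + (-860 - 1*(-1051))) + (-48 + 24*0⁴) = (-1940 + (-860 + 1051)) + (-48 + 24*0) = (-1940 + 191) + (-48 + 0) = -1749 - 48 = -1797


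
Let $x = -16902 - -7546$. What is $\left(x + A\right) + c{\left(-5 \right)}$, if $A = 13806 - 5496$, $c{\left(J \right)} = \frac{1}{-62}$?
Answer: $- \frac{64853}{62} \approx -1046.0$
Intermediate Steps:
$c{\left(J \right)} = - \frac{1}{62}$
$x = -9356$ ($x = -16902 + 7546 = -9356$)
$A = 8310$
$\left(x + A\right) + c{\left(-5 \right)} = \left(-9356 + 8310\right) - \frac{1}{62} = -1046 - \frac{1}{62} = - \frac{64853}{62}$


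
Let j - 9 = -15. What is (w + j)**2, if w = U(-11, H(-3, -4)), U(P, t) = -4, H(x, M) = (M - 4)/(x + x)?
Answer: 100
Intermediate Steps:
j = -6 (j = 9 - 15 = -6)
H(x, M) = (-4 + M)/(2*x) (H(x, M) = (-4 + M)/((2*x)) = (-4 + M)*(1/(2*x)) = (-4 + M)/(2*x))
w = -4
(w + j)**2 = (-4 - 6)**2 = (-10)**2 = 100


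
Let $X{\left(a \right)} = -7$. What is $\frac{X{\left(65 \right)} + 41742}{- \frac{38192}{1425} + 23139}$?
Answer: $\frac{59472375}{32934883} \approx 1.8058$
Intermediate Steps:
$\frac{X{\left(65 \right)} + 41742}{- \frac{38192}{1425} + 23139} = \frac{-7 + 41742}{- \frac{38192}{1425} + 23139} = \frac{41735}{\left(-38192\right) \frac{1}{1425} + 23139} = \frac{41735}{- \frac{38192}{1425} + 23139} = \frac{41735}{\frac{32934883}{1425}} = 41735 \cdot \frac{1425}{32934883} = \frac{59472375}{32934883}$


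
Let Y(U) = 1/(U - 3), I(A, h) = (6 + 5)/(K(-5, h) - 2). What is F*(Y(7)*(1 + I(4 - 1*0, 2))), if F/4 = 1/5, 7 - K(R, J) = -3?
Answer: 19/40 ≈ 0.47500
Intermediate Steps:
K(R, J) = 10 (K(R, J) = 7 - 1*(-3) = 7 + 3 = 10)
I(A, h) = 11/8 (I(A, h) = (6 + 5)/(10 - 2) = 11/8)
F = 4/5 ≈ 0.80000
Y(U) = 1/(-3 + U)
F*(Y(7)*(1 + I(4 - 1*0, 2))) = 4*((1 + 11/8)/(-3 + 7))/5 = 4*((19/8)/4)/5 = 4*((1/4)*(19/8))/5 = (4/5)*(19/32) = 19/40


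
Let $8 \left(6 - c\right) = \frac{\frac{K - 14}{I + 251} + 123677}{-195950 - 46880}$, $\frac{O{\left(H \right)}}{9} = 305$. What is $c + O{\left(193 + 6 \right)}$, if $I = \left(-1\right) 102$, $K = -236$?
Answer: $\frac{796304620983}{289453360} \approx 2751.1$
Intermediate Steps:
$O{\left(H \right)} = 2745$ ($O{\left(H \right)} = 9 \cdot 305 = 2745$)
$I = -102$
$c = \frac{1755147783}{289453360}$ ($c = 6 - \frac{\left(\frac{-236 - 14}{-102 + 251} + 123677\right) \frac{1}{-195950 - 46880}}{8} = 6 - \frac{\left(- \frac{250}{149} + 123677\right) \frac{1}{-242830}}{8} = 6 - \frac{\left(\left(-250\right) \frac{1}{149} + 123677\right) \left(- \frac{1}{242830}\right)}{8} = 6 - \frac{\left(- \frac{250}{149} + 123677\right) \left(- \frac{1}{242830}\right)}{8} = 6 - \frac{\frac{18427623}{149} \left(- \frac{1}{242830}\right)}{8} = 6 - - \frac{18427623}{289453360} = 6 + \frac{18427623}{289453360} = \frac{1755147783}{289453360} \approx 6.0637$)
$c + O{\left(193 + 6 \right)} = \frac{1755147783}{289453360} + 2745 = \frac{796304620983}{289453360}$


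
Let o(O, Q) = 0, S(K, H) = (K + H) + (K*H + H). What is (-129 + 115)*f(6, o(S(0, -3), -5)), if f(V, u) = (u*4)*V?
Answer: 0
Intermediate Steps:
S(K, H) = K + 2*H + H*K (S(K, H) = (H + K) + (H*K + H) = (H + K) + (H + H*K) = K + 2*H + H*K)
f(V, u) = 4*V*u (f(V, u) = (4*u)*V = 4*V*u)
(-129 + 115)*f(6, o(S(0, -3), -5)) = (-129 + 115)*(4*6*0) = -14*0 = 0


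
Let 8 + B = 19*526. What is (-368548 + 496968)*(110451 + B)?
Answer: 15466519540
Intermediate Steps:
B = 9986 (B = -8 + 19*526 = -8 + 9994 = 9986)
(-368548 + 496968)*(110451 + B) = (-368548 + 496968)*(110451 + 9986) = 128420*120437 = 15466519540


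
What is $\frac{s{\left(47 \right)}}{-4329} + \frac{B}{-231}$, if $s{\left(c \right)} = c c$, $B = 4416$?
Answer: $- \frac{6542381}{333333} \approx -19.627$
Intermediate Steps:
$s{\left(c \right)} = c^{2}$
$\frac{s{\left(47 \right)}}{-4329} + \frac{B}{-231} = \frac{47^{2}}{-4329} + \frac{4416}{-231} = 2209 \left(- \frac{1}{4329}\right) + 4416 \left(- \frac{1}{231}\right) = - \frac{2209}{4329} - \frac{1472}{77} = - \frac{6542381}{333333}$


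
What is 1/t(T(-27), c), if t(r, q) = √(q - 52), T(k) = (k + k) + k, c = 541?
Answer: √489/489 ≈ 0.045222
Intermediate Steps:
T(k) = 3*k (T(k) = 2*k + k = 3*k)
t(r, q) = √(-52 + q)
1/t(T(-27), c) = 1/(√(-52 + 541)) = 1/(√489) = √489/489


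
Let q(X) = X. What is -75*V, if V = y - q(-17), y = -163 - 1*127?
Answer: 20475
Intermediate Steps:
y = -290 (y = -163 - 127 = -290)
V = -273 (V = -290 - 1*(-17) = -290 + 17 = -273)
-75*V = -75*(-273) = 20475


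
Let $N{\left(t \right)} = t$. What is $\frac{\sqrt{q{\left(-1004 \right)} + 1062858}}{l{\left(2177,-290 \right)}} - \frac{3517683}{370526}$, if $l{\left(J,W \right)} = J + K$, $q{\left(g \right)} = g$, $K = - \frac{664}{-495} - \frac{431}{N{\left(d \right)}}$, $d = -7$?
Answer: $- \frac{270591}{28502} + \frac{3465 \sqrt{1061854}}{7761298} \approx -9.0337$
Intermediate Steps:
$K = \frac{217993}{3465}$ ($K = - \frac{664}{-495} - \frac{431}{-7} = \left(-664\right) \left(- \frac{1}{495}\right) - - \frac{431}{7} = \frac{664}{495} + \frac{431}{7} = \frac{217993}{3465} \approx 62.913$)
$l{\left(J,W \right)} = \frac{217993}{3465} + J$ ($l{\left(J,W \right)} = J + \frac{217993}{3465} = \frac{217993}{3465} + J$)
$\frac{\sqrt{q{\left(-1004 \right)} + 1062858}}{l{\left(2177,-290 \right)}} - \frac{3517683}{370526} = \frac{\sqrt{-1004 + 1062858}}{\frac{217993}{3465} + 2177} - \frac{3517683}{370526} = \frac{\sqrt{1061854}}{\frac{7761298}{3465}} - \frac{270591}{28502} = \sqrt{1061854} \cdot \frac{3465}{7761298} - \frac{270591}{28502} = \frac{3465 \sqrt{1061854}}{7761298} - \frac{270591}{28502} = - \frac{270591}{28502} + \frac{3465 \sqrt{1061854}}{7761298}$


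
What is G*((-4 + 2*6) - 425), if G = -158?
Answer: 65886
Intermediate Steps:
G*((-4 + 2*6) - 425) = -158*((-4 + 2*6) - 425) = -158*((-4 + 12) - 425) = -158*(8 - 425) = -158*(-417) = 65886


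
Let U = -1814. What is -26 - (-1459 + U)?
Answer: 3247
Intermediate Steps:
-26 - (-1459 + U) = -26 - (-1459 - 1814) = -26 - 1*(-3273) = -26 + 3273 = 3247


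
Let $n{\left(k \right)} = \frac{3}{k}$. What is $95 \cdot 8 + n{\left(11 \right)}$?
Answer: $\frac{8363}{11} \approx 760.27$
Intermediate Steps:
$95 \cdot 8 + n{\left(11 \right)} = 95 \cdot 8 + \frac{3}{11} = 760 + 3 \cdot \frac{1}{11} = 760 + \frac{3}{11} = \frac{8363}{11}$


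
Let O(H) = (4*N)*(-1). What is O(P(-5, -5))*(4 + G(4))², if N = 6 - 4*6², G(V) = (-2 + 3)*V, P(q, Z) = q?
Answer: 35328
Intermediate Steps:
G(V) = V (G(V) = 1*V = V)
N = -138 (N = 6 - 4*36 = 6 - 144 = -138)
O(H) = 552 (O(H) = (4*(-138))*(-1) = -552*(-1) = 552)
O(P(-5, -5))*(4 + G(4))² = 552*(4 + 4)² = 552*8² = 552*64 = 35328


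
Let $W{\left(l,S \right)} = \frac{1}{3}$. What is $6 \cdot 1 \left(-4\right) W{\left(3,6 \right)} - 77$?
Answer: $-85$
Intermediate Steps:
$W{\left(l,S \right)} = \frac{1}{3}$
$6 \cdot 1 \left(-4\right) W{\left(3,6 \right)} - 77 = 6 \cdot 1 \left(-4\right) \frac{1}{3} - 77 = 6 \left(-4\right) \frac{1}{3} - 77 = \left(-24\right) \frac{1}{3} - 77 = -8 - 77 = -85$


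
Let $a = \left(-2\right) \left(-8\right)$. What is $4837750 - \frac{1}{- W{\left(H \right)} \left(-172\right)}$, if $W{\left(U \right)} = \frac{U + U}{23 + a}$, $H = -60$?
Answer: $\frac{33283720013}{6880} \approx 4.8378 \cdot 10^{6}$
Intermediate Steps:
$a = 16$
$W{\left(U \right)} = \frac{2 U}{39}$ ($W{\left(U \right)} = \frac{U + U}{23 + 16} = \frac{2 U}{39}$)
$4837750 - \frac{1}{- W{\left(H \right)} \left(-172\right)} = 4837750 - \frac{1}{- \frac{2 \left(-60\right)}{39} \left(-172\right)} = 4837750 - \frac{1}{\left(-1\right) \left(- \frac{40}{13}\right) \left(-172\right)} = 4837750 - \frac{1}{\frac{40}{13} \left(-172\right)} = 4837750 - \frac{1}{- \frac{6880}{13}} = 4837750 - - \frac{13}{6880} = 4837750 + \frac{13}{6880} = \frac{33283720013}{6880}$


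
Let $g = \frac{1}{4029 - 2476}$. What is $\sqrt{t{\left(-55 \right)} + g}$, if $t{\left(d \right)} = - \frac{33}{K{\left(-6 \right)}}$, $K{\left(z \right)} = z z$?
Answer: $\frac{i \sqrt{79533789}}{9318} \approx 0.95709 i$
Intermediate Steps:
$g = \frac{1}{1553} \approx 0.00064391$
$K{\left(z \right)} = z^{2}$
$t{\left(d \right)} = - \frac{11}{12}$ ($t{\left(d \right)} = - \frac{33}{\left(-6\right)^{2}} = - \frac{33}{36} = \left(-33\right) \frac{1}{36} = - \frac{11}{12}$)
$\sqrt{t{\left(-55 \right)} + g} = \sqrt{- \frac{11}{12} + \frac{1}{1553}} = \sqrt{- \frac{17071}{18636}} = \frac{i \sqrt{79533789}}{9318}$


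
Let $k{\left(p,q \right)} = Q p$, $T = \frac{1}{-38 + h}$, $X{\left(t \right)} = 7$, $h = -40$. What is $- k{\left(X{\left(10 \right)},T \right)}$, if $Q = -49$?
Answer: $343$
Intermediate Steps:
$T = - \frac{1}{78}$ ($T = \frac{1}{-38 - 40} = \frac{1}{-78} = - \frac{1}{78} \approx -0.012821$)
$k{\left(p,q \right)} = - 49 p$
$- k{\left(X{\left(10 \right)},T \right)} = - \left(-49\right) 7 = \left(-1\right) \left(-343\right) = 343$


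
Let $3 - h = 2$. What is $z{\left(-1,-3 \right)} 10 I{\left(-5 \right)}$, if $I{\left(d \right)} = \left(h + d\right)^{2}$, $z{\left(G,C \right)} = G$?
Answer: $-160$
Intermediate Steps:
$h = 1$ ($h = 3 - 2 = 1$)
$I{\left(d \right)} = \left(1 + d\right)^{2}$
$z{\left(-1,-3 \right)} 10 I{\left(-5 \right)} = \left(-1\right) 10 \left(1 - 5\right)^{2} = - 10 \left(-4\right)^{2} = \left(-10\right) 16 = -160$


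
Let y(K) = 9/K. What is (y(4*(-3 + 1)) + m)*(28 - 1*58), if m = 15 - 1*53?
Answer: 4695/4 ≈ 1173.8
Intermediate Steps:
m = -38 (m = 15 - 53 = -38)
(y(4*(-3 + 1)) + m)*(28 - 1*58) = (9/((4*(-3 + 1))) - 38)*(28 - 1*58) = (9/((4*(-2))) - 38)*(28 - 58) = (9/(-8) - 38)*(-30) = (9*(-⅛) - 38)*(-30) = (-9/8 - 38)*(-30) = -313/8*(-30) = 4695/4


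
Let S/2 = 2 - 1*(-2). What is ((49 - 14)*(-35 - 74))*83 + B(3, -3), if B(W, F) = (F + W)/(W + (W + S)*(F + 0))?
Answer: -316645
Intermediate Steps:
S = 8 (S = 2*(2 - 1*(-2)) = 2*(2 + 2) = 2*4 = 8)
B(W, F) = (F + W)/(W + F*(8 + W)) (B(W, F) = (F + W)/(W + (W + 8)*(F + 0)) = (F + W)/(W + (8 + W)*F) = (F + W)/(W + F*(8 + W)))
((49 - 14)*(-35 - 74))*83 + B(3, -3) = ((49 - 14)*(-35 - 74))*83 + (-3 + 3)/(3 + 8*(-3) - 3*3) = (35*(-109))*83 + 0/(3 - 24 - 9) = -3815*83 + 0/(-30) = -316645 - 1/30*0 = -316645 + 0 = -316645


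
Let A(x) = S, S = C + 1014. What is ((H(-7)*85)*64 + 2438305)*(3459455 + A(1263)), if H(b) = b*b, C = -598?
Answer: 9358483972415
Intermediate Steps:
H(b) = b²
S = 416 (S = -598 + 1014 = 416)
A(x) = 416
((H(-7)*85)*64 + 2438305)*(3459455 + A(1263)) = (((-7)²*85)*64 + 2438305)*(3459455 + 416) = ((49*85)*64 + 2438305)*3459871 = (4165*64 + 2438305)*3459871 = (266560 + 2438305)*3459871 = 2704865*3459871 = 9358483972415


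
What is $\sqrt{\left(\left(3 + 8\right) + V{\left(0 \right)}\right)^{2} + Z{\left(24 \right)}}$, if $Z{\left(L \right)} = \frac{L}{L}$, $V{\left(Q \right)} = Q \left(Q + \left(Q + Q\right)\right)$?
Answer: $\sqrt{122} \approx 11.045$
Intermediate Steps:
$V{\left(Q \right)} = 3 Q^{2}$ ($V{\left(Q \right)} = Q \left(Q + 2 Q\right) = Q 3 Q = 3 Q^{2}$)
$Z{\left(L \right)} = 1$
$\sqrt{\left(\left(3 + 8\right) + V{\left(0 \right)}\right)^{2} + Z{\left(24 \right)}} = \sqrt{\left(\left(3 + 8\right) + 3 \cdot 0^{2}\right)^{2} + 1} = \sqrt{\left(11 + 3 \cdot 0\right)^{2} + 1} = \sqrt{\left(11 + 0\right)^{2} + 1} = \sqrt{11^{2} + 1} = \sqrt{121 + 1} = \sqrt{122}$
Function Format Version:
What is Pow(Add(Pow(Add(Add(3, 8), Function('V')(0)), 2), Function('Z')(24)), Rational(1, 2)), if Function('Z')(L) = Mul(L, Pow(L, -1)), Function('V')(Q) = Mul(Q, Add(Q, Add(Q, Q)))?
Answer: Pow(122, Rational(1, 2)) ≈ 11.045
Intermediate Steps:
Function('V')(Q) = Mul(3, Pow(Q, 2)) (Function('V')(Q) = Mul(Q, Add(Q, Mul(2, Q))) = Mul(Q, Mul(3, Q)) = Mul(3, Pow(Q, 2)))
Function('Z')(L) = 1
Pow(Add(Pow(Add(Add(3, 8), Function('V')(0)), 2), Function('Z')(24)), Rational(1, 2)) = Pow(Add(Pow(Add(Add(3, 8), Mul(3, Pow(0, 2))), 2), 1), Rational(1, 2)) = Pow(Add(Pow(Add(11, Mul(3, 0)), 2), 1), Rational(1, 2)) = Pow(Add(Pow(Add(11, 0), 2), 1), Rational(1, 2)) = Pow(Add(Pow(11, 2), 1), Rational(1, 2)) = Pow(Add(121, 1), Rational(1, 2)) = Pow(122, Rational(1, 2))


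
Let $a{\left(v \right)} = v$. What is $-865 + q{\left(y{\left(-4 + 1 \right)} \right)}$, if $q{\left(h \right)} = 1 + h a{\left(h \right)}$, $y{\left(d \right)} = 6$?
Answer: $-828$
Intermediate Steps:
$q{\left(h \right)} = 1 + h^{2}$ ($q{\left(h \right)} = 1 + h h = 1 + h^{2}$)
$-865 + q{\left(y{\left(-4 + 1 \right)} \right)} = -865 + \left(1 + 6^{2}\right) = -865 + \left(1 + 36\right) = -865 + 37 = -828$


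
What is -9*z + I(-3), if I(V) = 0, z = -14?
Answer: 126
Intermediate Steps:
-9*z + I(-3) = -9*(-14) + 0 = 126 + 0 = 126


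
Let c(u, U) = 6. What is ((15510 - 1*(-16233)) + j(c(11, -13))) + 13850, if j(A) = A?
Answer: 45599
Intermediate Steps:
((15510 - 1*(-16233)) + j(c(11, -13))) + 13850 = ((15510 - 1*(-16233)) + 6) + 13850 = ((15510 + 16233) + 6) + 13850 = (31743 + 6) + 13850 = 31749 + 13850 = 45599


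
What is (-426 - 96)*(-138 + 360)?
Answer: -115884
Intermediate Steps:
(-426 - 96)*(-138 + 360) = -522*222 = -115884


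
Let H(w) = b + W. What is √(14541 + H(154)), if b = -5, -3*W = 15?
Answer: √14531 ≈ 120.54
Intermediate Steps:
W = -5 (W = -⅓*15 = -5)
H(w) = -10 (H(w) = -5 - 5 = -10)
√(14541 + H(154)) = √(14541 - 10) = √14531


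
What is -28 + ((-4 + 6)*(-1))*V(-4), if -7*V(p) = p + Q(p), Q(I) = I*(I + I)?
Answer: -20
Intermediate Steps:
Q(I) = 2*I² (Q(I) = I*(2*I) = 2*I²)
V(p) = -2*p²/7 - p/7 (V(p) = -(p + 2*p²)/7 = -2*p²/7 - p/7)
-28 + ((-4 + 6)*(-1))*V(-4) = -28 + ((-4 + 6)*(-1))*((⅐)*(-4)*(-1 - 2*(-4))) = -28 + (2*(-1))*((⅐)*(-4)*(-1 + 8)) = -28 - 2*(-4)*7/7 = -28 - 2*(-4) = -28 + 8 = -20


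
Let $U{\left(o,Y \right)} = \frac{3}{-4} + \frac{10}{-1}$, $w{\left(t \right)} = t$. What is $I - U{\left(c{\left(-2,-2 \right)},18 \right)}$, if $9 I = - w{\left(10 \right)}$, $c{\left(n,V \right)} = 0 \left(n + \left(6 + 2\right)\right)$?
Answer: $\frac{347}{36} \approx 9.6389$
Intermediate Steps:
$c{\left(n,V \right)} = 0$ ($c{\left(n,V \right)} = 0 \left(n + 8\right) = 0 \left(8 + n\right) = 0$)
$I = - \frac{10}{9}$ ($I = \frac{\left(-1\right) 10}{9} = \frac{1}{9} \left(-10\right) = - \frac{10}{9} \approx -1.1111$)
$U{\left(o,Y \right)} = - \frac{43}{4}$ ($U{\left(o,Y \right)} = 3 \left(- \frac{1}{4}\right) + 10 \left(-1\right) = - \frac{3}{4} - 10 = - \frac{43}{4}$)
$I - U{\left(c{\left(-2,-2 \right)},18 \right)} = - \frac{10}{9} - - \frac{43}{4} = - \frac{10}{9} + \frac{43}{4} = \frac{347}{36}$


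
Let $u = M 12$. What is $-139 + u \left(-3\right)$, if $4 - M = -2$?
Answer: $-355$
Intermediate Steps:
$M = 6$ ($M = 4 - -2 = 4 + 2 = 6$)
$u = 72$ ($u = 6 \cdot 12 = 72$)
$-139 + u \left(-3\right) = -139 + 72 \left(-3\right) = -139 - 216 = -355$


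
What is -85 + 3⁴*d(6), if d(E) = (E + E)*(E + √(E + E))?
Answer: 5747 + 1944*√3 ≈ 9114.1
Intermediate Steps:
d(E) = 2*E*(E + √2*√E) (d(E) = (2*E)*(E + √(2*E)) = (2*E)*(E + √2*√E) = 2*E*(E + √2*√E))
-85 + 3⁴*d(6) = -85 + 3⁴*(2*6² + 2*√2*6^(3/2)) = -85 + 81*(2*36 + 2*√2*(6*√6)) = -85 + 81*(72 + 24*√3) = -85 + (5832 + 1944*√3) = 5747 + 1944*√3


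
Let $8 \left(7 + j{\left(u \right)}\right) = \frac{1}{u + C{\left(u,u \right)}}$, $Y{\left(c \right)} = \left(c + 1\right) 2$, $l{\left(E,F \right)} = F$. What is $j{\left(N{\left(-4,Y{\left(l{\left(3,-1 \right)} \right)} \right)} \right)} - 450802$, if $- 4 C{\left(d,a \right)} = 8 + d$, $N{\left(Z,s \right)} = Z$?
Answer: $- \frac{18032361}{40} \approx -4.5081 \cdot 10^{5}$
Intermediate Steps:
$Y{\left(c \right)} = 2 + 2 c$ ($Y{\left(c \right)} = \left(1 + c\right) 2 = 2 + 2 c$)
$C{\left(d,a \right)} = -2 - \frac{d}{4}$ ($C{\left(d,a \right)} = - \frac{8 + d}{4} = -2 - \frac{d}{4}$)
$j{\left(u \right)} = -7 + \frac{1}{8 \left(-2 + \frac{3 u}{4}\right)}$ ($j{\left(u \right)} = -7 + \frac{1}{8 \left(u - \left(2 + \frac{u}{4}\right)\right)} = -7 + \frac{1}{8 \left(-2 + \frac{3 u}{4}\right)}$)
$j{\left(N{\left(-4,Y{\left(l{\left(3,-1 \right)} \right)} \right)} \right)} - 450802 = \frac{113 - -168}{2 \left(-8 + 3 \left(-4\right)\right)} - 450802 = \frac{113 + 168}{2 \left(-8 - 12\right)} - 450802 = \frac{1}{2} \frac{1}{-20} \cdot 281 - 450802 = \frac{1}{2} \left(- \frac{1}{20}\right) 281 - 450802 = - \frac{281}{40} - 450802 = - \frac{18032361}{40}$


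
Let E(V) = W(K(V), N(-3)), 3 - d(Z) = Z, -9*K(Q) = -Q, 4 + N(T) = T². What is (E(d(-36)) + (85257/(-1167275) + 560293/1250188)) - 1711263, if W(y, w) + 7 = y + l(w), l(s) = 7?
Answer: -7491785428549315423/4377939593100 ≈ -1.7113e+6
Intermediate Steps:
N(T) = -4 + T²
K(Q) = Q/9 (K(Q) = -(-1)*Q/9 = Q/9)
d(Z) = 3 - Z
W(y, w) = y (W(y, w) = -7 + (y + 7) = -7 + (7 + y) = y)
E(V) = V/9
(E(d(-36)) + (85257/(-1167275) + 560293/1250188)) - 1711263 = ((3 - 1*(-36))/9 + (85257/(-1167275) + 560293/1250188)) - 1711263 = ((3 + 36)/9 + (85257*(-1/1167275) + 560293*(1/1250188))) - 1711263 = ((⅑)*39 + (-85257/1167275 + 560293/1250188)) - 1711263 = (13/3 + 547428733259/1459313197700) - 1711263 = 20613357769877/4377939593100 - 1711263 = -7491785428549315423/4377939593100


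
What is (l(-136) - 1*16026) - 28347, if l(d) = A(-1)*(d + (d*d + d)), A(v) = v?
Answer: -62597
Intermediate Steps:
l(d) = -d² - 2*d (l(d) = -(d + (d*d + d)) = -(d + (d² + d)) = -(d + (d + d²)) = -(d² + 2*d) = -d² - 2*d)
(l(-136) - 1*16026) - 28347 = (-1*(-136)*(2 - 136) - 1*16026) - 28347 = (-1*(-136)*(-134) - 16026) - 28347 = (-18224 - 16026) - 28347 = -34250 - 28347 = -62597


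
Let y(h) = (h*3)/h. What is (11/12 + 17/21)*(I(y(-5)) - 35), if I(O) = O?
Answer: -1160/21 ≈ -55.238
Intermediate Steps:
y(h) = 3 (y(h) = (3*h)/h = 3)
(11/12 + 17/21)*(I(y(-5)) - 35) = (11/12 + 17/21)*(3 - 35) = (11*(1/12) + 17*(1/21))*(-32) = (11/12 + 17/21)*(-32) = (145/84)*(-32) = -1160/21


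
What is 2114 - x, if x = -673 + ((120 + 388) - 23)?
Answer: 2302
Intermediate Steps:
x = -188 (x = -673 + (508 - 23) = -673 + 485 = -188)
2114 - x = 2114 - 1*(-188) = 2114 + 188 = 2302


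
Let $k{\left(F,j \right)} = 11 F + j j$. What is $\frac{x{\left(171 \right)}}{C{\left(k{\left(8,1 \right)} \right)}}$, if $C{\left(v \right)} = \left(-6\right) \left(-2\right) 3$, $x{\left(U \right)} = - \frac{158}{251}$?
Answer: $- \frac{79}{4518} \approx -0.017486$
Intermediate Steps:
$k{\left(F,j \right)} = j^{2} + 11 F$ ($k{\left(F,j \right)} = 11 F + j^{2} = j^{2} + 11 F$)
$x{\left(U \right)} = - \frac{158}{251}$ ($x{\left(U \right)} = \left(-158\right) \frac{1}{251} = - \frac{158}{251}$)
$C{\left(v \right)} = 36$ ($C{\left(v \right)} = 12 \cdot 3 = 36$)
$\frac{x{\left(171 \right)}}{C{\left(k{\left(8,1 \right)} \right)}} = - \frac{158}{251 \cdot 36} = \left(- \frac{158}{251}\right) \frac{1}{36} = - \frac{79}{4518}$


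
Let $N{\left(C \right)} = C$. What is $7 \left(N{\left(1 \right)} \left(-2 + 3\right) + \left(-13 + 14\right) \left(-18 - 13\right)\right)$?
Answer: $-210$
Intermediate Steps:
$7 \left(N{\left(1 \right)} \left(-2 + 3\right) + \left(-13 + 14\right) \left(-18 - 13\right)\right) = 7 \left(1 \left(-2 + 3\right) + \left(-13 + 14\right) \left(-18 - 13\right)\right) = 7 \left(1 \cdot 1 + 1 \left(-31\right)\right) = 7 \left(1 - 31\right) = 7 \left(-30\right) = -210$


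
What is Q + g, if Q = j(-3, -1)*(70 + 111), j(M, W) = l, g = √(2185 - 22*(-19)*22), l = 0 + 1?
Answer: 181 + √11381 ≈ 287.68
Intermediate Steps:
l = 1
g = √11381 (g = √(2185 + 418*22) = √(2185 + 9196) = √11381 ≈ 106.68)
j(M, W) = 1
Q = 181 (Q = 1*(70 + 111) = 1*181 = 181)
Q + g = 181 + √11381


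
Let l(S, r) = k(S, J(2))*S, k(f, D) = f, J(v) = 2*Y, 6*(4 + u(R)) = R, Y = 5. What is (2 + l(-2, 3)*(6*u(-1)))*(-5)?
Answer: 490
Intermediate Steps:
u(R) = -4 + R/6
J(v) = 10 (J(v) = 2*5 = 10)
l(S, r) = S**2 (l(S, r) = S*S = S**2)
(2 + l(-2, 3)*(6*u(-1)))*(-5) = (2 + (-2)**2*(6*(-4 + (1/6)*(-1))))*(-5) = (2 + 4*(6*(-4 - 1/6)))*(-5) = (2 + 4*(6*(-25/6)))*(-5) = (2 + 4*(-25))*(-5) = (2 - 100)*(-5) = -98*(-5) = 490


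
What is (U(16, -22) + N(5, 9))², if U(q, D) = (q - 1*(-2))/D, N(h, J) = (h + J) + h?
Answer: 40000/121 ≈ 330.58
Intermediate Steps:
N(h, J) = J + 2*h (N(h, J) = (J + h) + h = J + 2*h)
U(q, D) = (2 + q)/D (U(q, D) = (q + 2)/D = (2 + q)/D)
(U(16, -22) + N(5, 9))² = ((2 + 16)/(-22) + (9 + 2*5))² = (-1/22*18 + (9 + 10))² = (-9/11 + 19)² = (200/11)² = 40000/121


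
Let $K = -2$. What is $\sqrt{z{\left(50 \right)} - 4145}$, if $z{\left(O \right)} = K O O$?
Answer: $i \sqrt{9145} \approx 95.63 i$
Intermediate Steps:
$z{\left(O \right)} = - 2 O^{2}$ ($z{\left(O \right)} = - 2 O O = - 2 O^{2}$)
$\sqrt{z{\left(50 \right)} - 4145} = \sqrt{- 2 \cdot 50^{2} - 4145} = \sqrt{\left(-2\right) 2500 - 4145} = \sqrt{-5000 - 4145} = \sqrt{-9145} = i \sqrt{9145}$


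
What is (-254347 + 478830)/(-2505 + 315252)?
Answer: 224483/312747 ≈ 0.71778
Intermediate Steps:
(-254347 + 478830)/(-2505 + 315252) = 224483/312747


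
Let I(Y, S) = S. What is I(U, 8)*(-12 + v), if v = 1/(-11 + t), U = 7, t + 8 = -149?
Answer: -2017/21 ≈ -96.048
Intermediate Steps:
t = -157 (t = -8 - 149 = -157)
v = -1/168 (v = 1/(-11 - 157) = 1/(-168) = -1/168 ≈ -0.0059524)
I(U, 8)*(-12 + v) = 8*(-12 - 1/168) = 8*(-2017/168) = -2017/21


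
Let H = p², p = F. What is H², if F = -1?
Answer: 1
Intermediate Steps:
p = -1
H = 1 (H = (-1)² = 1)
H² = 1² = 1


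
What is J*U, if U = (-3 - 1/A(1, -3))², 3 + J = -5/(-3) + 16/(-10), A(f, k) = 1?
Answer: -704/15 ≈ -46.933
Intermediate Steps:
J = -44/15 (J = -3 + (-5/(-3) + 16/(-10)) = -3 + (-5*(-⅓) + 16*(-⅒)) = -3 + (5/3 - 8/5) = -3 + 1/15 = -44/15 ≈ -2.9333)
U = 16 (U = (-3 - 1/1)² = (-3 - 1*1)² = (-3 - 1)² = (-4)² = 16)
J*U = -44/15*16 = -704/15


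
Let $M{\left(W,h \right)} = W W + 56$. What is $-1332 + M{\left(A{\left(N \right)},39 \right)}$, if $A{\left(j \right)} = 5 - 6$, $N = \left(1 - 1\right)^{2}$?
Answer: $-1275$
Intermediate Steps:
$N = 0$ ($N = 0^{2} = 0$)
$A{\left(j \right)} = -1$ ($A{\left(j \right)} = 5 - 6 = -1$)
$M{\left(W,h \right)} = 56 + W^{2}$ ($M{\left(W,h \right)} = W^{2} + 56 = 56 + W^{2}$)
$-1332 + M{\left(A{\left(N \right)},39 \right)} = -1332 + \left(56 + \left(-1\right)^{2}\right) = -1332 + \left(56 + 1\right) = -1332 + 57 = -1275$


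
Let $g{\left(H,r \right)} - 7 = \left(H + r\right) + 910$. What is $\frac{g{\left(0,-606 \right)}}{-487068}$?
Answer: $- \frac{311}{487068} \approx -0.00063851$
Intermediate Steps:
$g{\left(H,r \right)} = 917 + H + r$ ($g{\left(H,r \right)} = 7 + \left(\left(H + r\right) + 910\right) = 7 + \left(910 + H + r\right) = 917 + H + r$)
$\frac{g{\left(0,-606 \right)}}{-487068} = \frac{917 + 0 - 606}{-487068} = 311 \left(- \frac{1}{487068}\right) = - \frac{311}{487068}$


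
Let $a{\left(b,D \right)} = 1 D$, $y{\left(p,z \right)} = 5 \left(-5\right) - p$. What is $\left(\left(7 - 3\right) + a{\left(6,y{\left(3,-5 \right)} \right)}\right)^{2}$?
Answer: $576$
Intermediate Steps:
$y{\left(p,z \right)} = -25 - p$
$a{\left(b,D \right)} = D$
$\left(\left(7 - 3\right) + a{\left(6,y{\left(3,-5 \right)} \right)}\right)^{2} = \left(\left(7 - 3\right) - 28\right)^{2} = \left(4 - 28\right)^{2} = \left(-24\right)^{2} = 576$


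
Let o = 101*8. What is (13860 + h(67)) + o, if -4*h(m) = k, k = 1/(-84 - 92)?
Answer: 10326273/704 ≈ 14668.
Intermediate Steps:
o = 808
k = -1/176 (k = 1/(-176) = -1/176 ≈ -0.0056818)
h(m) = 1/704 (h(m) = -1/4*(-1/176) = 1/704)
(13860 + h(67)) + o = (13860 + 1/704) + 808 = 9757441/704 + 808 = 10326273/704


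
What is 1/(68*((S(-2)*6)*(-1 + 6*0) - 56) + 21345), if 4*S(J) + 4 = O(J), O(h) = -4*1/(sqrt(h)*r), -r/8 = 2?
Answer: 143560/2576186801 - 102*I*sqrt(2)/2576186801 ≈ 5.5726e-5 - 5.5994e-8*I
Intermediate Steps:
r = -16 (r = -8*2 = -16)
O(h) = 1/(4*sqrt(h)) (O(h) = -4*(-1/(16*sqrt(h))) = -(-1)/(4*sqrt(h)) = 1/(4*sqrt(h)))
S(J) = -1 + 1/(16*sqrt(J)) (S(J) = -1 + (1/(4*sqrt(J)))/4 = -1 + 1/(16*sqrt(J)))
1/(68*((S(-2)*6)*(-1 + 6*0) - 56) + 21345) = 1/(68*(((-1 + 1/(16*sqrt(-2)))*6)*(-1 + 6*0) - 56) + 21345) = 1/(68*(((-1 + (-I*sqrt(2)/2)/16)*6)*(-1 + 0) - 56) + 21345) = 1/(68*(((-1 - I*sqrt(2)/32)*6)*(-1) - 56) + 21345) = 1/(68*((-6 - 3*I*sqrt(2)/16)*(-1) - 56) + 21345) = 1/(68*((6 + 3*I*sqrt(2)/16) - 56) + 21345) = 1/(68*(-50 + 3*I*sqrt(2)/16) + 21345) = 1/((-3400 + 51*I*sqrt(2)/4) + 21345) = 1/(17945 + 51*I*sqrt(2)/4)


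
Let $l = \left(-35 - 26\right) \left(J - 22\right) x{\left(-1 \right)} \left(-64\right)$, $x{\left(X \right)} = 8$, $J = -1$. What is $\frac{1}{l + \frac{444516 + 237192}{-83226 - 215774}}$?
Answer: $- \frac{74750}{53695786427} \approx -1.3921 \cdot 10^{-6}$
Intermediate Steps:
$l = -718336$ ($l = \left(-35 - 26\right) \left(-1 - 22\right) 8 \left(-64\right) = \left(-61\right) \left(-23\right) 8 \left(-64\right) = 1403 \cdot 8 \left(-64\right) = 11224 \left(-64\right) = -718336$)
$\frac{1}{l + \frac{444516 + 237192}{-83226 - 215774}} = \frac{1}{-718336 + \frac{444516 + 237192}{-83226 - 215774}} = \frac{1}{-718336 + \frac{681708}{-299000}} = \frac{1}{-718336 + 681708 \left(- \frac{1}{299000}\right)} = \frac{1}{-718336 - \frac{170427}{74750}} = \frac{1}{- \frac{53695786427}{74750}} = - \frac{74750}{53695786427}$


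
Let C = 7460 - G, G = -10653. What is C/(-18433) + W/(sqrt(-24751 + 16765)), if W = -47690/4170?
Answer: -18113/18433 + 4769*I*sqrt(66)/302742 ≈ -0.98264 + 0.12798*I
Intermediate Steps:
C = 18113 (C = 7460 - 1*(-10653) = 7460 + 10653 = 18113)
W = -4769/417 (W = -47690*1/4170 = -4769/417 ≈ -11.436)
C/(-18433) + W/(sqrt(-24751 + 16765)) = 18113/(-18433) - 4769/(417*sqrt(-24751 + 16765)) = 18113*(-1/18433) - 4769*(-I*sqrt(66)/726)/417 = -18113/18433 - 4769*(-I*sqrt(66)/726)/417 = -18113/18433 - (-4769)*I*sqrt(66)/302742 = -18113/18433 + 4769*I*sqrt(66)/302742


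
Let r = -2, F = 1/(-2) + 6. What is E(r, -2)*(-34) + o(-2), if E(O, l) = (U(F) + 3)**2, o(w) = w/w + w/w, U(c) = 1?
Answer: -542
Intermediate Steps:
F = 11/2 (F = -1/2 + 6 = 11/2 ≈ 5.5000)
o(w) = 2 (o(w) = 1 + 1 = 2)
E(O, l) = 16 (E(O, l) = (1 + 3)**2 = 4**2 = 16)
E(r, -2)*(-34) + o(-2) = 16*(-34) + 2 = -544 + 2 = -542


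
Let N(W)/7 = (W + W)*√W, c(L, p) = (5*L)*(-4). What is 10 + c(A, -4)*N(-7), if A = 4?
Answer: 10 + 7840*I*√7 ≈ 10.0 + 20743.0*I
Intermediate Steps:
c(L, p) = -20*L
N(W) = 14*W^(3/2) (N(W) = 7*((W + W)*√W) = 7*((2*W)*√W) = 7*(2*W^(3/2)) = 14*W^(3/2))
10 + c(A, -4)*N(-7) = 10 + (-20*4)*(14*(-7)^(3/2)) = 10 - 1120*(-7*I*√7) = 10 - (-7840)*I*√7 = 10 + 7840*I*√7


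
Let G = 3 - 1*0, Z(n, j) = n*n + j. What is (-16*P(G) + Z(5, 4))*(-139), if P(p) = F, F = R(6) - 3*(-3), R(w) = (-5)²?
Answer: 71585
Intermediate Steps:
R(w) = 25
Z(n, j) = j + n² (Z(n, j) = n² + j = j + n²)
F = 34 (F = 25 - 3*(-3) = 25 + 9 = 34)
G = 3 (G = 3 + 0 = 3)
P(p) = 34
(-16*P(G) + Z(5, 4))*(-139) = (-16*34 + (4 + 5²))*(-139) = (-544 + (4 + 25))*(-139) = (-544 + 29)*(-139) = -515*(-139) = 71585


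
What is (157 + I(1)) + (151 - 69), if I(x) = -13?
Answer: 226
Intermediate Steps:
(157 + I(1)) + (151 - 69) = (157 - 13) + (151 - 69) = 144 + 82 = 226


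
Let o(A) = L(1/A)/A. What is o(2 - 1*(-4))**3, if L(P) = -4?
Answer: -8/27 ≈ -0.29630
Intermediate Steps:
o(A) = -4/A
o(2 - 1*(-4))**3 = (-4/(2 - 1*(-4)))**3 = (-4/(2 + 4))**3 = (-4/6)**3 = (-4*1/6)**3 = (-2/3)**3 = -8/27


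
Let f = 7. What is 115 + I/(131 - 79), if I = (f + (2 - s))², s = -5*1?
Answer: 1544/13 ≈ 118.77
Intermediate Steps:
s = -5
I = 196 (I = (7 + (2 - 1*(-5)))² = (7 + (2 + 5))² = (7 + 7)² = 14² = 196)
115 + I/(131 - 79) = 115 + 196/(131 - 79) = 115 + 196/52 = 115 + 196*(1/52) = 115 + 49/13 = 1544/13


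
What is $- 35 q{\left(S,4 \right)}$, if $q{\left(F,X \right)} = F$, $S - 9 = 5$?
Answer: $-490$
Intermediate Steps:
$S = 14$ ($S = 9 + 5 = 14$)
$- 35 q{\left(S,4 \right)} = \left(-35\right) 14 = -490$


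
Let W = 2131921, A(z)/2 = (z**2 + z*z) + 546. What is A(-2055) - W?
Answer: 14761271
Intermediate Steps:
A(z) = 1092 + 4*z**2 (A(z) = 2*((z**2 + z*z) + 546) = 2*((z**2 + z**2) + 546) = 2*(2*z**2 + 546) = 2*(546 + 2*z**2) = 1092 + 4*z**2)
A(-2055) - W = (1092 + 4*(-2055)**2) - 1*2131921 = (1092 + 4*4223025) - 2131921 = (1092 + 16892100) - 2131921 = 16893192 - 2131921 = 14761271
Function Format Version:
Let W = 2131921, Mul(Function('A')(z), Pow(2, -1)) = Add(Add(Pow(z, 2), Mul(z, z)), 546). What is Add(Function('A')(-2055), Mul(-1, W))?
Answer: 14761271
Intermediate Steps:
Function('A')(z) = Add(1092, Mul(4, Pow(z, 2))) (Function('A')(z) = Mul(2, Add(Add(Pow(z, 2), Mul(z, z)), 546)) = Mul(2, Add(Add(Pow(z, 2), Pow(z, 2)), 546)) = Mul(2, Add(Mul(2, Pow(z, 2)), 546)) = Mul(2, Add(546, Mul(2, Pow(z, 2)))) = Add(1092, Mul(4, Pow(z, 2))))
Add(Function('A')(-2055), Mul(-1, W)) = Add(Add(1092, Mul(4, Pow(-2055, 2))), Mul(-1, 2131921)) = Add(Add(1092, Mul(4, 4223025)), -2131921) = Add(Add(1092, 16892100), -2131921) = Add(16893192, -2131921) = 14761271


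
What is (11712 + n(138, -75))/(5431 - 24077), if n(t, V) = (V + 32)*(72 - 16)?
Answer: -4652/9323 ≈ -0.49898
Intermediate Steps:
n(t, V) = 1792 + 56*V (n(t, V) = (32 + V)*56 = 1792 + 56*V)
(11712 + n(138, -75))/(5431 - 24077) = (11712 + (1792 + 56*(-75)))/(5431 - 24077) = (11712 + (1792 - 4200))/(-18646) = (11712 - 2408)*(-1/18646) = 9304*(-1/18646) = -4652/9323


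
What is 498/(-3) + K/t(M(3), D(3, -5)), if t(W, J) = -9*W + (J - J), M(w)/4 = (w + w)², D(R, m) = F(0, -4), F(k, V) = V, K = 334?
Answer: -107735/648 ≈ -166.26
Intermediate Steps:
D(R, m) = -4
M(w) = 16*w² (M(w) = 4*(w + w)² = 4*(2*w)² = 4*(4*w²) = 16*w²)
t(W, J) = -9*W (t(W, J) = -9*W + 0 = -9*W)
498/(-3) + K/t(M(3), D(3, -5)) = 498/(-3) + 334/((-144*3²)) = 498*(-⅓) + 334/((-144*9)) = -166 + 334/((-9*144)) = -166 + 334/(-1296) = -166 + 334*(-1/1296) = -166 - 167/648 = -107735/648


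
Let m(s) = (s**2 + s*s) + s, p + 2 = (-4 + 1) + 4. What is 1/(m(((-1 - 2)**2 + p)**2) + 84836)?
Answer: 1/93092 ≈ 1.0742e-5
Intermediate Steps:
p = -1 (p = -2 + ((-4 + 1) + 4) = -2 + (-3 + 4) = -2 + 1 = -1)
m(s) = s + 2*s**2 (m(s) = (s**2 + s**2) + s = 2*s**2 + s = s + 2*s**2)
1/(m(((-1 - 2)**2 + p)**2) + 84836) = 1/(((-1 - 2)**2 - 1)**2*(1 + 2*((-1 - 2)**2 - 1)**2) + 84836) = 1/(((-3)**2 - 1)**2*(1 + 2*((-3)**2 - 1)**2) + 84836) = 1/((9 - 1)**2*(1 + 2*(9 - 1)**2) + 84836) = 1/(8**2*(1 + 2*8**2) + 84836) = 1/(64*(1 + 2*64) + 84836) = 1/(64*(1 + 128) + 84836) = 1/(64*129 + 84836) = 1/(8256 + 84836) = 1/93092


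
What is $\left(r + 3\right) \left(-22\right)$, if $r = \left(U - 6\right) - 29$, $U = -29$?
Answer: $1342$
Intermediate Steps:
$r = -64$ ($r = \left(-29 - 6\right) - 29 = -35 - 29 = -64$)
$\left(r + 3\right) \left(-22\right) = \left(-64 + 3\right) \left(-22\right) = \left(-61\right) \left(-22\right) = 1342$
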